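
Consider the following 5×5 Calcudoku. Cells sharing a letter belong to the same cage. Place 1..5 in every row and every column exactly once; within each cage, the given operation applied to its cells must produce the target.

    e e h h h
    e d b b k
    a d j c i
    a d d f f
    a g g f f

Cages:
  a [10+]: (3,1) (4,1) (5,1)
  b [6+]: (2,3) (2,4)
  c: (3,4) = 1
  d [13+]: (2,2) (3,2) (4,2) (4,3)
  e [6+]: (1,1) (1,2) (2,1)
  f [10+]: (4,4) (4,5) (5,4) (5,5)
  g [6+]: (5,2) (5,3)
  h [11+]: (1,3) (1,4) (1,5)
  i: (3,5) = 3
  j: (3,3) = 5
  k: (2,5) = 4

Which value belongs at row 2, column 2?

3

Cage k is a single given cell; hence (2,5) = 4.
Cage j is given, so (3,3) = 5.
Cage c is a single given cell, leaving (3,4) = 1.
Cage i is given; hence (3,5) = 3.
Cage b needs two cells with sum 6, which forces (2,3) = 1.
Cage b's pair has sum 6, so (2,4) = 5.
Cage h has sum 11; hence (1,5) = 5.
Row 5 needs a 5, and only (5,1) is open for it.
Row 4 needs a 5, and only (4,2) is open for it.
Row 4 needs a 4, and only (4,4) is open for it.
Cage h has sum 11, so (1,3) = 4.
4 is placed in column 4; hence (1,4) = 2.
4 is placed in column 3, which forces (5,3) = 2.
4 is placed in column 4, so (5,4) = 3.
Row 5 already has 2, so (5,5) = 1.
Cage e has sum 6, leaving (2,1) = 2.
Cage d has sum 13, which forces (2,2) = 3.
2 is placed in column 1, leaving (3,1) = 4.
The 4 cells of cage d must have sum 13; hence (3,2) = 2.
Column 3 already has 2, leaving (4,3) = 3.
Column 5 already has 1, which forces (4,5) = 2.
Row 5 already has 2, leaving (5,2) = 4.
The 3 cells of cage e must have sum 6, leaving (1,1) = 3.
Column 2 now contains 3, so (1,2) = 1.
Row 4 now contains 3, which forces (4,1) = 1.
Filled in: 3 1 4 2 5 / 2 3 1 5 4 / 4 2 5 1 3 / 1 5 3 4 2 / 5 4 2 3 1.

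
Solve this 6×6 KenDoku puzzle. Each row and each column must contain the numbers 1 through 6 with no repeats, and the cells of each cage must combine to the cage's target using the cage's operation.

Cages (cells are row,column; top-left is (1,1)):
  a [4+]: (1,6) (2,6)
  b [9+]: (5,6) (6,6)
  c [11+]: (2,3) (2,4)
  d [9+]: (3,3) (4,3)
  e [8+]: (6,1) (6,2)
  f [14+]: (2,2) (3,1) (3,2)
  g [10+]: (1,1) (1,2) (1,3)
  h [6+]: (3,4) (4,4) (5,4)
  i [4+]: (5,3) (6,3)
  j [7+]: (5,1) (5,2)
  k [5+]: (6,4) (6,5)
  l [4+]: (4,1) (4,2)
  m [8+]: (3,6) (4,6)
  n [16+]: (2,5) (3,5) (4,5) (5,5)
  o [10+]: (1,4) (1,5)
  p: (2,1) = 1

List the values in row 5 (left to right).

Cage p is given, leaving (2,1) = 1.
1 is placed in row 2, leaving (2,6) = 3.
Column 1 now contains 1, so (4,1) = 3.
Row 4 now contains 3, so (4,2) = 1.
Row 4 already has 1; hence (4,4) = 2.
Column 6 already has 3, which forces (1,6) = 1.
Cage m's pair has sum 8, which forces (3,6) = 2.
Cage m's pair has sum 8, leaving (4,6) = 6.
The only place for 2 in row 2 is (2,5).
The 4 cells of cage n must have sum 16, leaving (4,5) = 5.
Cage d's pair has sum 9, leaving (3,3) = 5.
Row 4 now contains 5; hence (4,3) = 4.
Column 3 already has 5, leaving (2,3) = 6.
Cage c needs two cells with sum 11, so (2,4) = 5.
Row 2 now contains 5, leaving (2,2) = 4.
The 3 cells of cage f must have sum 14; hence (3,1) = 4.
Cage f needs sum 14; hence (3,2) = 6.
Row 3 already has 6, leaving (3,5) = 3.
Column 5 already has 3, which forces (5,5) = 6.
Cage o needs two cells with sum 10, leaving (1,4) = 6.
Column 5 now contains 6, which forces (1,5) = 4.
Row 3 now contains 3, leaving (3,4) = 1.
Cage h needs sum 6, which forces (5,4) = 3.
1 is placed in column 4, so (6,4) = 4.
Column 5 now contains 4, so (6,5) = 1.
Row 6 already has 4, leaving (6,6) = 5.
Row 5 already has 3, leaving (5,3) = 1.
Column 6 now contains 5, so (5,6) = 4.
5 is placed in row 6, so (6,1) = 6.
Cage e needs two cells with sum 8, so (6,2) = 2.
1 is placed in row 6, leaving (6,3) = 3.
Cage g has sum 10, which forces (1,1) = 5.
Cage g has sum 10, which forces (1,2) = 3.
Column 3 now contains 3, which forces (1,3) = 2.
Cage j needs two cells with sum 7, which forces (5,1) = 2.
Column 2 now contains 2, which forces (5,2) = 5.
Completed grid: 5 3 2 6 4 1 / 1 4 6 5 2 3 / 4 6 5 1 3 2 / 3 1 4 2 5 6 / 2 5 1 3 6 4 / 6 2 3 4 1 5.

2 5 1 3 6 4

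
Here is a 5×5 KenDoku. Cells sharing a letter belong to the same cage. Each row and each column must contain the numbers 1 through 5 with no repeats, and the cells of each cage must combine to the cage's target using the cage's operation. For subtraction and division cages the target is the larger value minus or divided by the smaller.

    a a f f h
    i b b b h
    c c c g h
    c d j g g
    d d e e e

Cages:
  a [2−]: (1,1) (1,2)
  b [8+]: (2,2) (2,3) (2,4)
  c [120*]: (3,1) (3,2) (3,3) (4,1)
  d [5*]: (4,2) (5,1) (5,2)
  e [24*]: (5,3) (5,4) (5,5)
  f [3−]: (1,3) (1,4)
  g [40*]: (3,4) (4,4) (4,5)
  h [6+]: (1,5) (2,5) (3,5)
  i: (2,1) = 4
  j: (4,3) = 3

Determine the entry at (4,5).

Cage i is given, which forces (2,1) = 4.
Cage d needs product 5, so (4,2) = 1.
J is a freebie; hence (4,3) = 3.
Cage d has product 5; hence (5,1) = 1.
The 3 cells of cage d must have product 5, leaving (5,2) = 5.
Cage b needs sum 8, leaving (2,2) = 2.
Row 2 needs a 3, and only (2,5) is open for it.
Cage e needs product 24, which forces (5,4) = 3.
Row 1 needs a 3, and only (1,2) is open for it.
The two cells of cage a must have difference 2, which forces (1,1) = 5.
Cage c needs product 120, which forces (3,1) = 3.
3 is placed in column 2, leaving (3,2) = 4.
Column 1 now contains 5, which forces (4,1) = 2.
Cage c has product 120, which forces (3,3) = 5.
The 3 cells of cage g must have product 40, so (3,4) = 2.
Row 3 now contains 2, so (3,5) = 1.
1 is placed in column 5, leaving (1,5) = 2.
Column 3 already has 5, leaving (2,3) = 1.
Cage b has sum 8, which forces (2,4) = 5.
Column 4 now contains 5; hence (4,4) = 4.
Row 4 now contains 4, leaving (4,5) = 5.
Column 5 already has 2; hence (5,5) = 4.
1 is placed in column 3, which forces (1,3) = 4.
4 is placed in column 4, so (1,4) = 1.
Row 5 now contains 4, so (5,3) = 2.
Filled in: 5 3 4 1 2 / 4 2 1 5 3 / 3 4 5 2 1 / 2 1 3 4 5 / 1 5 2 3 4.

5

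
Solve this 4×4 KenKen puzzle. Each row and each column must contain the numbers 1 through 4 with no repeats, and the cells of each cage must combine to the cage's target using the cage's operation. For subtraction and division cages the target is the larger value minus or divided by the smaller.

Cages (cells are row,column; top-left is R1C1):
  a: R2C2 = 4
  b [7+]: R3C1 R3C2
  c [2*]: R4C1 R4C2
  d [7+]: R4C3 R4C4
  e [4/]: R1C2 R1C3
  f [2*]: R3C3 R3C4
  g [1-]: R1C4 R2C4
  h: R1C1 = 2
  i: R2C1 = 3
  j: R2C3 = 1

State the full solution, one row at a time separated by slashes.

H is a freebie; hence R1C1 = 2.
I is a freebie, leaving R2C1 = 3.
A is a freebie, leaving R2C2 = 4.
Cage j is a single given cell, which forces R2C3 = 1.
Row 2 already has 1, which forces R2C4 = 2.
Column 1 now contains 3, which forces R3C1 = 4.
4 is placed in column 2, leaving R3C2 = 3.
Column 3 now contains 1, leaving R3C3 = 2.
Column 4 now contains 2; hence R3C4 = 1.
2 is placed in column 1, leaving R4C1 = 1.
Row 4 already has 1, so R4C2 = 2.
4 is placed in column 2; hence R1C2 = 1.
Column 3 now contains 1, which forces R1C3 = 4.
The two cells of cage g must have difference 1; hence R1C4 = 3.
4 is placed in column 3, which forces R4C3 = 3.
Column 4 now contains 3, leaving R4C4 = 4.

2 1 4 3 / 3 4 1 2 / 4 3 2 1 / 1 2 3 4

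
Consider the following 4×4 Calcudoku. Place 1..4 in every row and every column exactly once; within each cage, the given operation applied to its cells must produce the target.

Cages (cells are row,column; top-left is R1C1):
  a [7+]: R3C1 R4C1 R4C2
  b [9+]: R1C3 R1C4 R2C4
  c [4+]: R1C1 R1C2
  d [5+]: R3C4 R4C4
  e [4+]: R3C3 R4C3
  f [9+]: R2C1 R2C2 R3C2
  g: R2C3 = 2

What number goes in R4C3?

1

Cage g is given, so R2C3 = 2.
Row 1 needs a 2, and only R1C4 is open for it.
In row 1, 4 can only go at R1C3, so R1C3 = 4.
Cage b has sum 9, leaving R2C4 = 3.
Row 2 already has 3; hence R2C1 = 4.
Cage f needs sum 9; hence R2C2 = 1.
The 3 cells of cage f must have sum 9, so R3C2 = 4.
4 is placed in row 3, so R3C4 = 1.
1 is placed in column 4; hence R4C4 = 4.
Cage c's pair has sum 4; hence R1C1 = 1.
Column 2 already has 1, which forces R1C2 = 3.
1 is placed in row 3, so R3C3 = 3.
Column 1 already has 1, leaving R4C1 = 3.
3 is placed in column 2, so R4C2 = 2.
Cage e's pair has sum 4, which forces R4C3 = 1.
Row 3 already has 3, so R3C1 = 2.
Completed grid: 1 3 4 2 / 4 1 2 3 / 2 4 3 1 / 3 2 1 4.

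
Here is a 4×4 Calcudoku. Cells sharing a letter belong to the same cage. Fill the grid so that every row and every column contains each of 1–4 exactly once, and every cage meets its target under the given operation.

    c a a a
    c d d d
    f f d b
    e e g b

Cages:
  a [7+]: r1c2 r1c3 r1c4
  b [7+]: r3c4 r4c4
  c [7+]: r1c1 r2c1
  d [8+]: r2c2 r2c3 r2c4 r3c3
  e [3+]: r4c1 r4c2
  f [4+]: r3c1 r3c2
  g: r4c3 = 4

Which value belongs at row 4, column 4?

Cage g is a single given cell, so r4c3 = 4.
Row 4 now contains 4, which forces r4c4 = 3.
Column 4 already has 3, which forces r3c4 = 4.
Cage a needs sum 7, leaving r1c2 = 4.
4 is placed in row 1, so r1c1 = 3.
Cage c's pair has sum 7, leaving r2c1 = 4.
Column 1 now contains 3, so r3c1 = 1.
Row 3 already has 1, so r3c2 = 3.
The 4 cells of cage d must have sum 8, which forces r3c3 = 2.
Column 1 now contains 1, which forces r4c1 = 2.
Row 4 already has 2, leaving r4c2 = 1.
2 is placed in column 3; hence r1c3 = 1.
Cage a needs sum 7, which forces r1c4 = 2.
Column 2 already has 1; hence r2c2 = 2.
Cage d has sum 8; hence r2c3 = 3.
Cage d needs sum 8, which forces r2c4 = 1.
Completed grid: 3 4 1 2 / 4 2 3 1 / 1 3 2 4 / 2 1 4 3.

3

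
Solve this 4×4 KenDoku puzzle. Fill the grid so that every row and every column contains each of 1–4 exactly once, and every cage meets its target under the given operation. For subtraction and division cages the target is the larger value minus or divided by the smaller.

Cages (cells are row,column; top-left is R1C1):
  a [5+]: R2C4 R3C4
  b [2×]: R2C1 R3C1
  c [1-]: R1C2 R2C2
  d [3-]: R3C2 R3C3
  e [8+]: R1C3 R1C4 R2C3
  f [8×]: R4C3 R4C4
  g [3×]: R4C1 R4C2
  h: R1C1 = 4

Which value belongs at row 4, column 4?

4

Cage h is given, leaving R1C1 = 4.
The only place for 3 in row 3 is R3C4.
Cage e has sum 8, which forces R1C3 = 3.
3 is placed in column 4; hence R1C4 = 1.
Cage e has sum 8; hence R2C3 = 4.
The two cells of cage a must have sum 5, so R2C4 = 2.
Column 3 now contains 4; hence R3C3 = 1.
Column 3 now contains 4, so R4C3 = 2.
2 is placed in column 4; hence R4C4 = 4.
Row 1 already has 1; hence R1C2 = 2.
Row 2 now contains 2, which forces R2C1 = 1.
Row 2 now contains 1, which forces R2C2 = 3.
1 is placed in row 3, so R3C1 = 2.
1 is placed in row 3, leaving R3C2 = 4.
1 is placed in column 1; hence R4C1 = 3.
Column 2 already has 3, which forces R4C2 = 1.
Completed grid: 4 2 3 1 / 1 3 4 2 / 2 4 1 3 / 3 1 2 4.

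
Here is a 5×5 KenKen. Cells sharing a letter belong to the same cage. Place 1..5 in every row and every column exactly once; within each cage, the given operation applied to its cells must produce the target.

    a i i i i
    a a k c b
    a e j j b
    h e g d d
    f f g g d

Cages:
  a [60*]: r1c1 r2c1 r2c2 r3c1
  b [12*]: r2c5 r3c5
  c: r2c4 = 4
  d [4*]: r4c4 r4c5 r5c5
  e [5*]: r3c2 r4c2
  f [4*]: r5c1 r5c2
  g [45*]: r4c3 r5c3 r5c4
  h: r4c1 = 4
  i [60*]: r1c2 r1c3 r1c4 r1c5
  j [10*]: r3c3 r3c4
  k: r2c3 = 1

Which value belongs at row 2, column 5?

3

Cage k is a single given cell, leaving r2c3 = 1.
Cage c is given, so r2c4 = 4.
Row 2 now contains 4, leaving r2c5 = 3.
Column 5 already has 3, which forces r3c5 = 4.
H is a freebie, which forces r4c1 = 4.
The 3 cells of cage g must have product 45, which forces r4c3 = 3.
4 is placed in column 5; hence r4c5 = 1.
4 is placed in column 1, so r5c1 = 1.
Row 5 already has 1, which forces r5c2 = 4.
Cage g has product 45, leaving r5c3 = 5.
The 3 cells of cage g must have product 45; hence r5c4 = 3.
Column 5 now contains 1, leaving r5c5 = 2.
Cage i has product 60, so r1c2 = 3.
Column 3 now contains 5, which forces r1c3 = 4.
Cage i has product 60; hence r1c4 = 1.
Column 5 now contains 1, which forces r1c5 = 5.
Row 2 now contains 3; hence r2c1 = 5.
Cage a needs product 60; hence r2c2 = 2.
Cage e's pair has product 5, so r3c2 = 1.
Column 3 now contains 5, which forces r3c3 = 2.
The two cells of cage j must have product 10; hence r3c4 = 5.
Row 4 now contains 1, which forces r4c2 = 5.
Row 4 now contains 1, which forces r4c4 = 2.
3 is placed in row 1; hence r1c1 = 2.
Row 3 already has 2, leaving r3c1 = 3.
Filled in: 2 3 4 1 5 / 5 2 1 4 3 / 3 1 2 5 4 / 4 5 3 2 1 / 1 4 5 3 2.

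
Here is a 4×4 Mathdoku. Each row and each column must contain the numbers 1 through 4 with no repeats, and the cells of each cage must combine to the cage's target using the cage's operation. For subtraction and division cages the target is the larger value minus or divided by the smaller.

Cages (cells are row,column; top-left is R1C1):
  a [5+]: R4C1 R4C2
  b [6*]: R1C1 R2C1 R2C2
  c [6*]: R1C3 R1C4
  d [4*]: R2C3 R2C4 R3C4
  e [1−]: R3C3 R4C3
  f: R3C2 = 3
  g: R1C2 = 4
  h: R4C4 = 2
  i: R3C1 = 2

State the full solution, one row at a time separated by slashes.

G is a freebie, leaving R1C2 = 4.
I is a freebie, leaving R3C1 = 2.
Cage f is given; hence R3C2 = 3.
2 is placed in row 3; hence R3C4 = 1.
H is a freebie, leaving R4C4 = 2.
Cage c's pair has product 6, leaving R1C3 = 2.
Column 4 now contains 2; hence R1C4 = 3.
Cage b needs product 6, which forces R2C2 = 2.
Cage d needs product 4, leaving R2C3 = 1.
Column 4 already has 1; hence R2C4 = 4.
Row 3 already has 1; hence R3C3 = 4.
The two cells of cage a must have sum 5; hence R4C1 = 4.
Row 4 now contains 2, leaving R4C2 = 1.
The two cells of cage e must have difference 1; hence R4C3 = 3.
Row 1 already has 3, leaving R1C1 = 1.
1 is placed in row 2, leaving R2C1 = 3.

1 4 2 3 / 3 2 1 4 / 2 3 4 1 / 4 1 3 2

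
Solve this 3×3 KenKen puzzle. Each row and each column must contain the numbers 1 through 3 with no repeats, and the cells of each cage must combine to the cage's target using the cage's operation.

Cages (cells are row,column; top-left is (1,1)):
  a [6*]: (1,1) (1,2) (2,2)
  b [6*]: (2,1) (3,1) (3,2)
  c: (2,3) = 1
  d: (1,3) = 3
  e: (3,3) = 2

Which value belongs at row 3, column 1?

Cage d is a single given cell, leaving (1,3) = 3.
C is a freebie, leaving (2,3) = 1.
Cage e is given, leaving (3,3) = 2.
Cage b needs product 6, leaving (2,1) = 2.
Cage a needs product 6, so (2,2) = 3.
Column 2 now contains 3, leaving (3,2) = 1.
Column 1 now contains 2, leaving (1,1) = 1.
Column 2 already has 1, so (1,2) = 2.
1 is placed in row 3, which forces (3,1) = 3.
The full grid is 1 2 3 / 2 3 1 / 3 1 2.

3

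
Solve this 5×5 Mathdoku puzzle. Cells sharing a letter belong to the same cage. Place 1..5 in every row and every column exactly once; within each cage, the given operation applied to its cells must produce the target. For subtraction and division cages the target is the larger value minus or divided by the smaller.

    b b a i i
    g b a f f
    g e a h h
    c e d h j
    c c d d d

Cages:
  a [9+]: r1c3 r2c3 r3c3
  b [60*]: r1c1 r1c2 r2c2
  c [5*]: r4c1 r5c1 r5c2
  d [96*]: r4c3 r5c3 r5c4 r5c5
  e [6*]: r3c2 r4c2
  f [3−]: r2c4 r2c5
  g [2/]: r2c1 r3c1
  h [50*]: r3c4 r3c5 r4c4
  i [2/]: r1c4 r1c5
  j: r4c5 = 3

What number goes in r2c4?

Cage h has product 50; hence r3c4 = 2.
Cage h needs product 50, leaving r3c5 = 5.
Cage c has product 5; hence r4c1 = 1.
Cage d needs product 96; hence r4c3 = 4.
Cage h needs product 50; hence r4c4 = 5.
J is a freebie; hence r4c5 = 3.
Cage c has product 5, so r5c1 = 5.
Cage c needs product 5, which forces r5c2 = 1.
Cage i needs two cells with quotient 2, so r1c5 = 2.
Cage g's pair has quotient 2; hence r2c1 = 2.
Column 1 already has 1, which forces r3c1 = 4.
Row 3 already has 2, which forces r3c2 = 3.
Row 3 already has 3, so r3c3 = 1.
3 is placed in row 4, which forces r4c2 = 2.
2 is placed in column 5; hence r5c5 = 4.
4 is placed in column 1, leaving r1c1 = 3.
Row 1 now contains 3; hence r1c3 = 5.
5 is placed in column 3; hence r2c3 = 3.
The two cells of cage f must have difference 3, which forces r2c4 = 4.
Column 5 already has 4; hence r2c5 = 1.
The 4 cells of cage d must have product 96, so r5c3 = 2.
Row 5 now contains 4, which forces r5c4 = 3.
Row 1 already has 5; hence r1c2 = 4.
4 is placed in column 4, which forces r1c4 = 1.
4 is placed in row 2; hence r2c2 = 5.
Filled in: 3 4 5 1 2 / 2 5 3 4 1 / 4 3 1 2 5 / 1 2 4 5 3 / 5 1 2 3 4.

4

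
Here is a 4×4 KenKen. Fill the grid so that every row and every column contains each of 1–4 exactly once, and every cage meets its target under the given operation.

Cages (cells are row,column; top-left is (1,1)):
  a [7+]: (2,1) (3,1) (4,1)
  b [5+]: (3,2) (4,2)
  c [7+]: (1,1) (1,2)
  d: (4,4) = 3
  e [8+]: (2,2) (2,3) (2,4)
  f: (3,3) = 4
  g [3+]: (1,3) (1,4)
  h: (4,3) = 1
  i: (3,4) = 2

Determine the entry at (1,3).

2

Cage f is a single given cell, so (3,3) = 4.
I is a freebie, leaving (3,4) = 2.
H is a freebie, which forces (4,3) = 1.
Cage d is given; hence (4,4) = 3.
Column 3 now contains 1, leaving (1,3) = 2.
Column 4 already has 2; hence (1,4) = 1.
Column 3 now contains 1, leaving (2,3) = 3.
Column 4 already has 1, which forces (2,4) = 4.
2 is placed in row 3, leaving (3,1) = 1.
Row 3 already has 1, so (3,2) = 3.
Cage c needs two cells with sum 7, leaving (1,1) = 3.
Column 2 now contains 3, so (1,2) = 4.
4 is placed in row 2, so (2,1) = 2.
4 is placed in row 2, which forces (2,2) = 1.
The 3 cells of cage a must have sum 7, so (4,1) = 4.
Cage b needs two cells with sum 5, leaving (4,2) = 2.
Filled in: 3 4 2 1 / 2 1 3 4 / 1 3 4 2 / 4 2 1 3.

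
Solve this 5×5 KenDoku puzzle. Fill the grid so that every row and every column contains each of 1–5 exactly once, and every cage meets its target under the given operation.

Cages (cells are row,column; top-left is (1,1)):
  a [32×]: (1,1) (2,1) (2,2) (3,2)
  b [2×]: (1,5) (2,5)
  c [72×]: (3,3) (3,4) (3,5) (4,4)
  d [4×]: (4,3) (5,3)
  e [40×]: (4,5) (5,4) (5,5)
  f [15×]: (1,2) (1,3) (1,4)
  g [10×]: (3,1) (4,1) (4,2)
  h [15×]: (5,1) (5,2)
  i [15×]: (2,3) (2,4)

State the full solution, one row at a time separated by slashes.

4 3 5 1 2 / 2 4 3 5 1 / 5 1 2 4 3 / 1 2 4 3 5 / 3 5 1 2 4

Cage c needs product 72, which forces (4,4) = 3.
Cage i needs two cells with product 15, leaving (2,3) = 3.
3 is placed in column 4, leaving (2,4) = 5.
The 3 cells of cage f must have product 15, which forces (1,2) = 3.
Cage f needs product 15; hence (1,3) = 5.
Column 4 already has 5; hence (1,4) = 1.
1 is placed in row 1, so (1,5) = 2.
2 is placed in column 5; hence (2,5) = 1.
Cage c needs product 72, which forces (3,5) = 3.
Column 2 now contains 3, which forces (5,2) = 5.
5 is placed in row 5, which forces (5,5) = 4.
Row 1 already has 2, which forces (1,1) = 4.
Cage a has product 32; hence (2,1) = 2.
The 4 cells of cage a must have product 32, which forces (2,2) = 4.
Cage a needs product 32; hence (3,2) = 1.
1 is placed in column 2; hence (4,2) = 2.
Cage d needs two cells with product 4, which forces (4,3) = 4.
4 is placed in column 5, so (4,5) = 5.
5 is placed in row 5, leaving (5,1) = 3.
Row 5 already has 4, which forces (5,3) = 1.
Row 5 already has 4, so (5,4) = 2.
Row 3 now contains 1; hence (3,1) = 5.
Column 3 already has 4; hence (3,3) = 2.
Column 4 now contains 2; hence (3,4) = 4.
5 is placed in row 4, leaving (4,1) = 1.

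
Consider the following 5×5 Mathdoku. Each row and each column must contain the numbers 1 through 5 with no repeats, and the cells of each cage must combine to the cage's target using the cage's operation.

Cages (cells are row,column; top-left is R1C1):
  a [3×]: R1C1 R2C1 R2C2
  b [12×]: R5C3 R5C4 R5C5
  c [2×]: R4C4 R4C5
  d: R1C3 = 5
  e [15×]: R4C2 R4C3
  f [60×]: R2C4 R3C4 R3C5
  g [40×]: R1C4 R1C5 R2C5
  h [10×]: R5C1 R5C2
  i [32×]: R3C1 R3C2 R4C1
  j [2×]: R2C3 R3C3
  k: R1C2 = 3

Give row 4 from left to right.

Cage a has product 3, so R1C1 = 1.
Cage k is a single given cell, leaving R1C2 = 3.
D is a freebie, which forces R1C3 = 5.
The 3 cells of cage a must have product 3, which forces R2C1 = 3.
Cage a needs product 3, which forces R2C2 = 1.
1 is placed in row 2, so R2C3 = 2.
Cage i has product 32, leaving R3C1 = 2.
The 3 cells of cage i must have product 32, leaving R3C2 = 4.
2 is placed in column 3, which forces R3C3 = 1.
Cage i needs product 32, which forces R4C1 = 4.
3 is placed in column 2, which forces R4C2 = 5.
5 is placed in column 3; hence R4C3 = 3.
2 is placed in column 1, leaving R5C1 = 5.
Column 2 now contains 5, so R5C2 = 2.
3 is placed in column 3, so R5C3 = 4.
Cage f needs product 60, leaving R2C4 = 4.
The 3 cells of cage g must have product 40; hence R2C5 = 5.
5 is placed in column 5, which forces R3C5 = 3.
Column 5 now contains 3, leaving R5C5 = 1.
4 is placed in column 4, which forces R1C4 = 2.
Cage g needs product 40, so R1C5 = 4.
Row 3 already has 3; hence R3C4 = 5.
Cage c needs two cells with product 2, leaving R4C4 = 1.
Column 5 now contains 1, which forces R4C5 = 2.
Row 5 now contains 1, which forces R5C4 = 3.
Completed grid: 1 3 5 2 4 / 3 1 2 4 5 / 2 4 1 5 3 / 4 5 3 1 2 / 5 2 4 3 1.

4 5 3 1 2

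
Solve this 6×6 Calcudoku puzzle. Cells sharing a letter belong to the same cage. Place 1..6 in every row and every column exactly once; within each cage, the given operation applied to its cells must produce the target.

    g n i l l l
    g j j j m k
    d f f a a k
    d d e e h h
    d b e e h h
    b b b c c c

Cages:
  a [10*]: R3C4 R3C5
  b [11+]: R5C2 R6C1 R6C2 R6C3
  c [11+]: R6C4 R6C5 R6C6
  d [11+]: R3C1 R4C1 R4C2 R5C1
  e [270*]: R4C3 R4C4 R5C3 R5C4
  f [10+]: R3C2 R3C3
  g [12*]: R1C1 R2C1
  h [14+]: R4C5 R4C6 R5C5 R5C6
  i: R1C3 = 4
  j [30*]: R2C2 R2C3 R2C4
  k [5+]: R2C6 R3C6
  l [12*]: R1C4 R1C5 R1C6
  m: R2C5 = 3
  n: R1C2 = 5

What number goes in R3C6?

3

N is a freebie; hence R1C2 = 5.
I is a freebie, leaving R1C3 = 4.
Cage m is a single given cell, so R2C5 = 3.
Column 3 already has 4, leaving R3C3 = 6.
6 is placed in row 3; hence R3C2 = 4.
In row 1, 3 can only go at R1C1, so R1C1 = 3.
Cage g's pair has product 12, leaving R2C1 = 4.
Row 2 already has 4; hence R2C6 = 2.
The two cells of cage k must have sum 5, leaving R3C6 = 3.
In row 3, 1 can only go at R3C1, so R3C1 = 1.
Column 3 needs a 2, and only R6C3 is open for it.
The only place for 3 in row 6 is R6C2.
Cage d needs sum 11, leaving R4C1 = 6.
Column 2 already has 3, leaving R4C2 = 2.
Row 4 now contains 6, which forces R4C4 = 3.
The 4 cells of cage d must have sum 11, which forces R5C1 = 2.
Cage b needs sum 11, so R5C2 = 1.
3 is placed in column 4; hence R5C4 = 6.
Cage b has sum 11, which forces R6C1 = 5.
Column 2 already has 1, so R2C2 = 6.
Row 4 already has 3, leaving R4C3 = 5.
The 4 cells of cage e must have product 270, which forces R5C3 = 3.
5 is placed in column 3, leaving R2C3 = 1.
Cage j needs product 30; hence R2C4 = 5.
5 is placed in column 4, leaving R3C4 = 2.
Row 3 now contains 2, so R3C5 = 5.
Column 5 now contains 5, leaving R5C5 = 4.
Row 5 now contains 4, so R5C6 = 5.
2 is placed in column 4, leaving R1C4 = 1.
The 3 cells of cage l must have product 12, which forces R1C5 = 2.
The 3 cells of cage l must have product 12; hence R1C6 = 6.
Column 5 now contains 4; hence R4C5 = 1.
Cage h needs sum 14, which forces R4C6 = 4.
Column 4 now contains 1; hence R6C4 = 4.
Column 5 already has 1, leaving R6C5 = 6.
Column 6 already has 4, so R6C6 = 1.
The full grid is 3 5 4 1 2 6 / 4 6 1 5 3 2 / 1 4 6 2 5 3 / 6 2 5 3 1 4 / 2 1 3 6 4 5 / 5 3 2 4 6 1.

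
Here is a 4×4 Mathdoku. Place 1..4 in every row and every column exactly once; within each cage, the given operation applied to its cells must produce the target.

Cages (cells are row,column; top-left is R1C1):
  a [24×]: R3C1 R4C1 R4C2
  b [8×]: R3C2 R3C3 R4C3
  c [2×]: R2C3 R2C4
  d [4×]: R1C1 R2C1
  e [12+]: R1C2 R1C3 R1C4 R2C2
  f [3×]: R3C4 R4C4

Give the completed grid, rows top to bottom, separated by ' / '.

1 2 3 4 / 4 3 1 2 / 2 1 4 3 / 3 4 2 1

In row 2, 3 can only go at R2C2, so R2C2 = 3.
Row 1 needs a 1, and only R1C1 is open for it.
Column 1 now contains 1; hence R2C1 = 4.
The 3 cells of cage a must have product 24, leaving R4C2 = 4.
Column 2 now contains 4; hence R1C2 = 2.
Column 2 now contains 2, leaving R3C2 = 1.
The 3 cells of cage b must have product 8, leaving R3C3 = 4.
1 is placed in row 3, which forces R3C4 = 3.
Column 4 already has 3; hence R4C4 = 1.
4 is placed in column 3, which forces R1C3 = 3.
Column 4 already has 3, leaving R1C4 = 4.
The two cells of cage c must have product 2; hence R2C3 = 1.
Column 4 now contains 1, which forces R2C4 = 2.
3 is placed in row 3; hence R3C1 = 2.
Cage a has product 24, which forces R4C1 = 3.
Row 4 now contains 1, leaving R4C3 = 2.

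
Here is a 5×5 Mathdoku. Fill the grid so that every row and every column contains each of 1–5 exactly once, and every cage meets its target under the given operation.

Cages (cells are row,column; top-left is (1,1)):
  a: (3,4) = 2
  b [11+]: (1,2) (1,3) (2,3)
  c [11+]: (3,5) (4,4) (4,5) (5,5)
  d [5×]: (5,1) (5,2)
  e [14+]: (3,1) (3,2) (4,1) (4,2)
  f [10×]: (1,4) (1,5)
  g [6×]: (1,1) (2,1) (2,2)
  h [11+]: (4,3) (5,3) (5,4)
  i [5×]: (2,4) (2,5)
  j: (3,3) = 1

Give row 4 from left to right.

4 2 5 3 1

Cage j is a single given cell, so (3,3) = 1.
Cage a is given; hence (3,4) = 2.
2 is placed in column 4, which forces (1,4) = 5.
Cage f's pair has product 10, leaving (1,5) = 2.
Column 4 now contains 5, leaving (2,4) = 1.
1 is placed in row 2, leaving (2,5) = 5.
Cage g has product 6, so (1,1) = 1.
Cage b needs sum 11, which forces (1,2) = 4.
Cage b has sum 11, which forces (1,3) = 3.
Cage b has sum 11; hence (2,3) = 4.
The 4 cells of cage c must have sum 11, which forces (4,4) = 3.
1 is placed in column 1, leaving (5,1) = 5.
Row 5 already has 5, leaving (5,2) = 1.
Row 5 already has 5, leaving (5,3) = 2.
Column 4 now contains 3, which forces (5,4) = 4.
4 is placed in row 5, so (5,5) = 3.
Column 5 already has 3; hence (3,5) = 4.
2 is placed in column 3; hence (4,3) = 5.
Cage c needs sum 11, leaving (4,5) = 1.
Row 3 now contains 4, leaving (3,1) = 3.
The 4 cells of cage e must have sum 14; hence (3,2) = 5.
Cage e needs sum 14, so (4,1) = 4.
Row 4 now contains 5; hence (4,2) = 2.
Column 1 now contains 3, which forces (2,1) = 2.
2 is placed in column 2, which forces (2,2) = 3.
Completed grid: 1 4 3 5 2 / 2 3 4 1 5 / 3 5 1 2 4 / 4 2 5 3 1 / 5 1 2 4 3.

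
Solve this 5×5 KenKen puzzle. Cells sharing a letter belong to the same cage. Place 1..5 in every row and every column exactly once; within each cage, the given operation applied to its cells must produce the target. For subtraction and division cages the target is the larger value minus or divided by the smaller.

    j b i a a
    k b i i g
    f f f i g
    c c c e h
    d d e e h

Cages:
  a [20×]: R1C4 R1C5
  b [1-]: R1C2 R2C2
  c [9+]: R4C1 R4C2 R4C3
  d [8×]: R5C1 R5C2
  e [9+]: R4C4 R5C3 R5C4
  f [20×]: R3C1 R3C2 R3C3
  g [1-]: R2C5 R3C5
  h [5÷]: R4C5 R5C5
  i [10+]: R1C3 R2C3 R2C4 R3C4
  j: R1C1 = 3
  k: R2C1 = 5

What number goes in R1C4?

Cage j is a single given cell, leaving R1C1 = 3.
Cage k is given, so R2C1 = 5.
The two cells of cage a must have product 20, which forces R1C4 = 5.
The pair R4C5/R5C5 in column 5 holds {1, 5}, which forces R1C5 = 4.
Cage e needs sum 9; hence R5C3 = 5.
Row 5 already has 5, leaving R5C5 = 1.
Cage f has product 20, which forces R3C2 = 5.
Cage e has sum 9, so R4C4 = 1.
Column 5 already has 1, leaving R4C5 = 5.
Row 5 now contains 1, which forces R5C4 = 3.
Cage i needs sum 10; hence R1C3 = 1.
Cage i has sum 10; hence R2C3 = 3.
Row 2 already has 3, so R2C5 = 2.
Column 3 already has 1; hence R3C3 = 4.
Row 3 already has 4, leaving R3C4 = 2.
2 is placed in column 5; hence R3C5 = 3.
Column 3 already has 4, leaving R4C3 = 2.
1 is placed in row 1, so R1C2 = 2.
2 is placed in row 2; hence R2C2 = 1.
2 is placed in row 2, leaving R2C4 = 4.
Row 3 already has 4, so R3C1 = 1.
2 is placed in row 4; hence R4C1 = 4.
The 3 cells of cage c must have sum 9, leaving R4C2 = 3.
Column 1 already has 4, leaving R5C1 = 2.
2 is placed in column 2, so R5C2 = 4.
Filled in: 3 2 1 5 4 / 5 1 3 4 2 / 1 5 4 2 3 / 4 3 2 1 5 / 2 4 5 3 1.

5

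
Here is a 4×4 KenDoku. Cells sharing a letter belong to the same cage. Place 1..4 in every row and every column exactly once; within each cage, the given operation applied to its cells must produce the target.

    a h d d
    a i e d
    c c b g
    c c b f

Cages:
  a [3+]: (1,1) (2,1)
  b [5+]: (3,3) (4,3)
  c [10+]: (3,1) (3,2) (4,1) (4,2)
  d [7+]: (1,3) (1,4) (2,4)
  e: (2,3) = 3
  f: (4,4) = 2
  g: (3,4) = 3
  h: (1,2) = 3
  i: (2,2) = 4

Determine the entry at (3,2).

H is a freebie; hence (1,2) = 3.
I is a freebie, leaving (2,2) = 4.
Cage e is given, which forces (2,3) = 3.
Cage g is a single given cell, which forces (3,4) = 3.
F is a freebie, so (4,4) = 2.
The 3 cells of cage d must have sum 7, so (1,3) = 2.
The 3 cells of cage d must have sum 7, leaving (1,4) = 4.
Column 4 now contains 2, leaving (2,4) = 1.
Cage c has sum 10, so (3,1) = 4.
The 4 cells of cage c must have sum 10; hence (3,2) = 2.
Row 3 already has 4, which forces (3,3) = 1.
The 4 cells of cage c must have sum 10; hence (4,1) = 3.
Row 4 now contains 2, which forces (4,2) = 1.
Column 3 already has 1, so (4,3) = 4.
Row 1 already has 2; hence (1,1) = 1.
1 is placed in row 2; hence (2,1) = 2.
The full grid is 1 3 2 4 / 2 4 3 1 / 4 2 1 3 / 3 1 4 2.

2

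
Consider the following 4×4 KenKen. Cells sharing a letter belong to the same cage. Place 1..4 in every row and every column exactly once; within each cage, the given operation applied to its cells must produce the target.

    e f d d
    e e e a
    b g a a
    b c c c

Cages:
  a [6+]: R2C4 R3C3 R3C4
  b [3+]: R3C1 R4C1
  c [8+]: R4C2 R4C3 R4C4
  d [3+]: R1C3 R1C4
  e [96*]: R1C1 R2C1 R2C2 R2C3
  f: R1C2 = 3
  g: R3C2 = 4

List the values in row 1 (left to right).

The 4 cells of cage e must have product 96, leaving R1C1 = 4.
Cage f is a single given cell, so R1C2 = 3.
G is a freebie, leaving R3C2 = 4.
Column 2 already has 4, which forces R4C2 = 1.
The 4 cells of cage e must have product 96, so R2C1 = 3.
Column 2 already has 4, which forces R2C2 = 2.
Cage e has product 96, leaving R2C3 = 4.
Row 2 now contains 2, which forces R2C4 = 1.
Cage b needs two cells with sum 3, leaving R3C1 = 1.
Row 4 now contains 1, which forces R4C1 = 2.
4 is placed in column 3, leaving R4C3 = 3.
Row 4 already has 3; hence R4C4 = 4.
Cage d's pair has sum 3; hence R1C3 = 1.
1 is placed in column 4; hence R1C4 = 2.
3 is placed in column 3; hence R3C3 = 2.
The 3 cells of cage a must have sum 6, so R3C4 = 3.
The full grid is 4 3 1 2 / 3 2 4 1 / 1 4 2 3 / 2 1 3 4.

4 3 1 2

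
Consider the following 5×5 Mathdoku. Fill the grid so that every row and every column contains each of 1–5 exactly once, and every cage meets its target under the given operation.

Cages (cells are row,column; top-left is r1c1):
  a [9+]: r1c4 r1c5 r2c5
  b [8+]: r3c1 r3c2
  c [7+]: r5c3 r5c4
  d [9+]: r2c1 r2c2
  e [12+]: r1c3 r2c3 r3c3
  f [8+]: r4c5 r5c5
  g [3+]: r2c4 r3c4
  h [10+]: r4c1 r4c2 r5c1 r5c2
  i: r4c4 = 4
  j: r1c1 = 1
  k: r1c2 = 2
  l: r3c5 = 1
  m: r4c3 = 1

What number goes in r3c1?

Cage j is given; hence r1c1 = 1.
K is a freebie, leaving r1c2 = 2.
Cage l is given, so r3c5 = 1.
Cage m is given; hence r4c3 = 1.
I is a freebie, leaving r4c4 = 4.
The 3 cells of cage a must have sum 9; hence r1c4 = 3.
Cage a needs sum 9, which forces r1c5 = 4.
Cage g's pair has sum 3, leaving r2c4 = 1.
Cage a has sum 9, so r2c5 = 2.
Row 3 already has 1, leaving r3c4 = 2.
The 4 cells of cage h must have sum 10, so r4c1 = 2.
The 4 cells of cage h must have sum 10, which forces r4c2 = 3.
Row 4 now contains 3, which forces r4c5 = 5.
Cage h needs sum 10; hence r5c1 = 4.
Cage h has sum 10, leaving r5c2 = 1.
Column 4 now contains 2, which forces r5c4 = 5.
Column 5 now contains 5, leaving r5c5 = 3.
Row 1 now contains 4, leaving r1c3 = 5.
4 is placed in column 1; hence r2c1 = 5.
Cage d's pair has sum 9; hence r2c2 = 4.
4 is placed in row 2; hence r2c3 = 3.
Cage b needs two cells with sum 8, so r3c1 = 3.
3 is placed in column 2, which forces r3c2 = 5.
3 is placed in column 3, which forces r3c3 = 4.
Row 5 already has 5; hence r5c3 = 2.
The full grid is 1 2 5 3 4 / 5 4 3 1 2 / 3 5 4 2 1 / 2 3 1 4 5 / 4 1 2 5 3.

3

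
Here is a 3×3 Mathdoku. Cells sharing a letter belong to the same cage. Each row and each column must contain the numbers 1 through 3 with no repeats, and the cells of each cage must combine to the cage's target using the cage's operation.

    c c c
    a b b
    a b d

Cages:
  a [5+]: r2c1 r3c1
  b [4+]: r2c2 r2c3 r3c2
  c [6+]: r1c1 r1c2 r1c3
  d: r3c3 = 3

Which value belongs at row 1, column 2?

3

Cage b needs sum 4, so r2c2 = 2.
Cage b has sum 4, so r2c3 = 1.
The 3 cells of cage b must have sum 4, so r3c2 = 1.
D is a freebie, so r3c3 = 3.
The 3 cells of cage c must have sum 6; hence r1c1 = 1.
Column 2 now contains 1, which forces r1c2 = 3.
Column 3 already has 3, so r1c3 = 2.
Row 2 now contains 2, so r2c1 = 3.
Row 3 now contains 3, which forces r3c1 = 2.
Completed grid: 1 3 2 / 3 2 1 / 2 1 3.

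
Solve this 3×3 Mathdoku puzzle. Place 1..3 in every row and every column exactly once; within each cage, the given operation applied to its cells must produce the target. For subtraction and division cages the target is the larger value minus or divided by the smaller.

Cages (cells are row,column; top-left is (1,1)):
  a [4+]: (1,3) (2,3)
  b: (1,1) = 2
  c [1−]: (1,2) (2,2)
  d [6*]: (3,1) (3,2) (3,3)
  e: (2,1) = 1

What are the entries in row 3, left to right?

Cage b is a single given cell, leaving (1,1) = 2.
E is a freebie, leaving (2,1) = 1.
Row 2 already has 1, so (2,3) = 3.
Column 1 now contains 1, leaving (3,1) = 3.
3 is placed in column 3, leaving (1,3) = 1.
Row 2 already has 3, leaving (2,2) = 2.
Column 2 already has 2, so (3,2) = 1.
1 is placed in column 3, leaving (3,3) = 2.
Row 1 already has 1, which forces (1,2) = 3.
The full grid is 2 3 1 / 1 2 3 / 3 1 2.

3 1 2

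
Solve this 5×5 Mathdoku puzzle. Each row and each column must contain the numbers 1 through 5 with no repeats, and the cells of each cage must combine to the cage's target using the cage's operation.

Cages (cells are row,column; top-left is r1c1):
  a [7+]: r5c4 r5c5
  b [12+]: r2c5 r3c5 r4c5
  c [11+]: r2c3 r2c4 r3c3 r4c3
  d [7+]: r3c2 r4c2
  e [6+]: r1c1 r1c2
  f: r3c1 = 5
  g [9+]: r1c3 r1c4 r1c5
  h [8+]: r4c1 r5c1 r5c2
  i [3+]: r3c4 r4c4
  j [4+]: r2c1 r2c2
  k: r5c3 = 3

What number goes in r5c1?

Cage f is given, leaving r3c1 = 5.
K is a freebie; hence r5c3 = 3.
The only place for 2 in row 2 is r2c3.
In row 2, 5 can only go at r2c5, so r2c5 = 5.
The two cells of cage a must have sum 7, leaving r5c4 = 5.
5 is placed in column 5; hence r5c5 = 2.
The 3 cells of cage h must have sum 8, so r4c1 = 3.
Row 4 now contains 3, so r4c5 = 4.
3 is placed in column 1, which forces r2c1 = 1.
Cage j needs two cells with sum 4, so r2c2 = 3.
Row 2 now contains 3, leaving r2c4 = 4.
Cage d's pair has sum 7, which forces r3c2 = 2.
Row 3 now contains 2, so r3c4 = 1.
4 is placed in column 5; hence r3c5 = 3.
4 is placed in row 4, leaving r4c2 = 5.
Row 4 now contains 5, so r4c3 = 1.
1 is placed in column 4, leaving r4c4 = 2.
1 is placed in column 1, so r5c1 = 4.
Row 5 already has 4, which forces r5c2 = 1.
4 is placed in column 1, leaving r1c1 = 2.
Column 2 already has 5, so r1c2 = 4.
Cage g has sum 9; hence r1c3 = 5.
Column 4 now contains 2; hence r1c4 = 3.
3 is placed in column 5; hence r1c5 = 1.
Row 3 now contains 1, leaving r3c3 = 4.
Filled in: 2 4 5 3 1 / 1 3 2 4 5 / 5 2 4 1 3 / 3 5 1 2 4 / 4 1 3 5 2.

4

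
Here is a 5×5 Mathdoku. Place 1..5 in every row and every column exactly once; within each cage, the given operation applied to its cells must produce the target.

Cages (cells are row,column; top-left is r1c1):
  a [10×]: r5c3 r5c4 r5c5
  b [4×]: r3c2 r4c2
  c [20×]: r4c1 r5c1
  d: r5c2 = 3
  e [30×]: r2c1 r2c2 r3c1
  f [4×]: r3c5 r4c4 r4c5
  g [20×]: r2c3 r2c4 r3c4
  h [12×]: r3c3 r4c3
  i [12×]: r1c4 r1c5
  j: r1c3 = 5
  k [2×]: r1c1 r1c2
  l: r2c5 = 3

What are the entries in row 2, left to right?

Cage j is a single given cell; hence r1c3 = 5.
L is a freebie, so r2c5 = 3.
D is a freebie, leaving r5c2 = 3.
The two cells of cage i must have product 12; hence r1c4 = 3.
Column 5 now contains 3, which forces r1c5 = 4.
The 3 cells of cage e must have product 30, which forces r3c1 = 3.
3 is placed in row 3; hence r3c3 = 4.
Column 3 now contains 4; hence r4c3 = 3.
Column 5 already has 4, leaving r4c5 = 1.
Row 3 now contains 4, which forces r3c2 = 1.
Column 5 already has 1, so r3c5 = 2.
1 is placed in row 4, leaving r4c2 = 4.
1 is placed in row 4, which forces r4c4 = 2.
Column 5 already has 2; hence r5c5 = 5.
Cage k needs two cells with product 2, so r1c1 = 1.
Column 2 already has 1, leaving r1c2 = 2.
Column 2 now contains 2, so r2c2 = 5.
Cage g has product 20, which forces r2c3 = 1.
Cage g needs product 20; hence r2c4 = 4.
Row 3 now contains 2; hence r3c4 = 5.
Row 4 already has 4, leaving r4c1 = 5.
Row 5 now contains 5; hence r5c1 = 4.
The 3 cells of cage a must have product 10, which forces r5c3 = 2.
Row 5 now contains 5, leaving r5c4 = 1.
5 is placed in row 2, so r2c1 = 2.
Filled in: 1 2 5 3 4 / 2 5 1 4 3 / 3 1 4 5 2 / 5 4 3 2 1 / 4 3 2 1 5.

2 5 1 4 3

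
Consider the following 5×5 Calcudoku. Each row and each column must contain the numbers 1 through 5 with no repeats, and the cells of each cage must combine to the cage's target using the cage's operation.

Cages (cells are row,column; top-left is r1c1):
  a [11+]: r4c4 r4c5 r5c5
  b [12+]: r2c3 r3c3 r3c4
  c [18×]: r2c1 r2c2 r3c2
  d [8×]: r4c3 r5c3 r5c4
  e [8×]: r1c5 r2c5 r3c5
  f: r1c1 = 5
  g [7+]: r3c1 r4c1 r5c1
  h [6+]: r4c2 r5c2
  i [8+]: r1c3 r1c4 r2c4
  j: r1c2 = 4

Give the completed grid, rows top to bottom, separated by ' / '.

F is a freebie, which forces r1c1 = 5.
J is a freebie, which forces r1c2 = 4.
Cage c needs product 18, which forces r2c1 = 3.
Cage c has product 18; hence r2c2 = 2.
Cage c needs product 18, which forces r3c2 = 3.
Cage b needs sum 12, leaving r2c3 = 5.
5 is placed in row 2, which forces r2c4 = 4.
Row 2 now contains 4, so r2c5 = 1.
The 3 cells of cage b must have sum 12; hence r3c3 = 2.
Cage b has sum 12, so r3c4 = 5.
2 is placed in row 3, which forces r3c5 = 4.
Column 5 now contains 1, so r1c5 = 2.
Row 3 already has 4, so r3c1 = 1.
Cage a has sum 11, so r4c4 = 3.
The 3 cells of cage a must have sum 11; hence r4c5 = 5.
Cage d needs product 8, which forces r5c4 = 2.
Cage a needs sum 11; hence r5c5 = 3.
Cage i has sum 8, leaving r1c3 = 3.
Column 4 now contains 3; hence r1c4 = 1.
Cage g has sum 7, so r4c1 = 2.
Row 4 already has 5, so r4c2 = 1.
1 is placed in row 4, which forces r4c3 = 4.
2 is placed in row 5, leaving r5c1 = 4.
The two cells of cage h must have sum 6, leaving r5c2 = 5.
4 is placed in column 3, which forces r5c3 = 1.

5 4 3 1 2 / 3 2 5 4 1 / 1 3 2 5 4 / 2 1 4 3 5 / 4 5 1 2 3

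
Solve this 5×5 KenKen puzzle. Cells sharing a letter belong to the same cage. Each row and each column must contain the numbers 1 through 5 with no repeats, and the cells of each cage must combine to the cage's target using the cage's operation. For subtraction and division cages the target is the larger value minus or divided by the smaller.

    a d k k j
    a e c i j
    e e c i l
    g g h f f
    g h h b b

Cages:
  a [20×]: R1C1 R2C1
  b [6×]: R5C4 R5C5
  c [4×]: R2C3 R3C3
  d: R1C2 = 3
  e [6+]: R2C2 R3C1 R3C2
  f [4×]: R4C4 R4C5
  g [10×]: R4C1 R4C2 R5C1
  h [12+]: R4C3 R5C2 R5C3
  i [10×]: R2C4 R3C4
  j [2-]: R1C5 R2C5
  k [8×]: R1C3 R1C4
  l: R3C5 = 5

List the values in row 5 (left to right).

Cage d is a single given cell, leaving R1C2 = 3.
L is a freebie, so R3C5 = 5.
Cage i's pair has product 10, which forces R2C4 = 5.
Row 3 now contains 5, which forces R3C4 = 2.
Column 4 now contains 2, leaving R5C4 = 3.
3 is placed in row 5; hence R5C5 = 2.
Cage a needs two cells with product 20, which forces R1C1 = 5.
Cage k needs two cells with product 8, which forces R1C3 = 2.
Column 4 now contains 2, which forces R1C4 = 4.
Cage j's pair has difference 2, leaving R1C5 = 1.
Row 2 already has 5; hence R2C1 = 4.
Row 2 already has 4, leaving R2C3 = 1.
Cage j needs two cells with difference 2, leaving R2C5 = 3.
1 is placed in column 3, leaving R3C3 = 4.
The 3 cells of cage h must have sum 12, which forces R4C3 = 3.
Column 4 already has 4; hence R4C4 = 1.
1 is placed in column 5, which forces R4C5 = 4.
Column 1 now contains 5, so R5C1 = 1.
4 is placed in column 3, which forces R5C3 = 5.
1 is placed in row 2, leaving R2C2 = 2.
Column 1 already has 1, so R3C1 = 3.
4 is placed in row 3, leaving R3C2 = 1.
Row 4 now contains 1, leaving R4C1 = 2.
Cage g needs product 10, which forces R4C2 = 5.
5 is placed in row 5; hence R5C2 = 4.
Filled in: 5 3 2 4 1 / 4 2 1 5 3 / 3 1 4 2 5 / 2 5 3 1 4 / 1 4 5 3 2.

1 4 5 3 2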